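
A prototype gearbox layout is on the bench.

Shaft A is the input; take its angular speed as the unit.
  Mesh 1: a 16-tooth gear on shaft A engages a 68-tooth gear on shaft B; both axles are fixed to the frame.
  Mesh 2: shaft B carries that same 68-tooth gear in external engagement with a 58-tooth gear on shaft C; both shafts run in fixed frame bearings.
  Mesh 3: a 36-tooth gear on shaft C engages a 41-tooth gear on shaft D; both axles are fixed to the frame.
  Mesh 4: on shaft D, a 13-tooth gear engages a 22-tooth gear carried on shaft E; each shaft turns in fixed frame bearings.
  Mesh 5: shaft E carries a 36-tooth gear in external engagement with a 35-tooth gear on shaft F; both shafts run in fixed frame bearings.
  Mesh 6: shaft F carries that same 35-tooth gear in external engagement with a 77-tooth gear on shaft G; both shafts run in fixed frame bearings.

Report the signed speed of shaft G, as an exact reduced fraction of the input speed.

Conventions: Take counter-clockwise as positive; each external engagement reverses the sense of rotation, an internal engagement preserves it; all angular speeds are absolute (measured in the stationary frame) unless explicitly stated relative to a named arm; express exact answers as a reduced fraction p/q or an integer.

67392/1007083

6-mesh fixed-axis compound train (all bearings frame-fixed)
mesh 1 [16T→68T]: |ω|/ω_in = 1×16/68 = 4/17, sense flips to −
mesh 2 [68T→58T]: |ω|/ω_in = (4/17)×68/58 = 8/29, sense flips to +
mesh 3 [36T→41T]: |ω|/ω_in = (8/29)×36/41 = 288/1189, sense flips to −
mesh 4 [13T→22T]: |ω|/ω_in = (288/1189)×13/22 = 1872/13079, sense flips to +
mesh 5 [36T→35T]: |ω|/ω_in = (1872/13079)×36/35 = 67392/457765, sense flips to −
mesh 6 [35T→77T]: |ω|/ω_in = (67392/457765)×35/77 = 67392/1007083, sense flips to +
signed output speed (× input speed) = 67392/1007083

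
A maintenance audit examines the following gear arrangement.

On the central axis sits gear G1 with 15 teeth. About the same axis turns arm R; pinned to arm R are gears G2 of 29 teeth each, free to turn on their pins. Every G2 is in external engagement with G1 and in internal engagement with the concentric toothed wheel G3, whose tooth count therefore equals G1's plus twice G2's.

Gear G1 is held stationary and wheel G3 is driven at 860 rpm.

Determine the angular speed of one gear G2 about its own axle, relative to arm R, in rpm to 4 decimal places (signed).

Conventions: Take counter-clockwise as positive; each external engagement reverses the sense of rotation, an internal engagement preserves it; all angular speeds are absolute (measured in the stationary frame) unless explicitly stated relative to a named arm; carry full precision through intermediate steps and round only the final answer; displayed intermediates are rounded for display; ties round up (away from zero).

planetary set (15T centre, 29T on arm, 73T internal) — Willis relation
normalise by the input: solve with ω_ring = 1, then scale by 860 rpm
ring teeth: 15 + 2·29 = 73
15(ω_sun−ω_arm) = −73(ω_ring−ω_arm),  ω_sun = 0, ω_ring = 1
15(0−ω_arm) = −73(1−ω_arm)  ⇒  88·ω_arm = 73  ⇒  ω_arm = 73/88
sun–planet mesh: 15·(0−73/88) = −29·(ω_p−ω_arm)  ⇒  ω_p−ω_arm = 1095/2552
scale: ω_p−ω_arm = 1095/2552 × 860 rpm = +369.0047 rpm

+369.0047 rpm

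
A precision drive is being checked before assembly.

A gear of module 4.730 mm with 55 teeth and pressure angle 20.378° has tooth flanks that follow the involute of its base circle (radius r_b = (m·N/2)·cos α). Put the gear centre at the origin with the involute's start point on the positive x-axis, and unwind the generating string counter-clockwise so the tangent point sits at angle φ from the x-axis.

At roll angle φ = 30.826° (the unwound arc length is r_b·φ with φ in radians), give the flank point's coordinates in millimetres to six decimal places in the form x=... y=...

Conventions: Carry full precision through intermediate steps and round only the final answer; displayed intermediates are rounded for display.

x=138.325256 y=6.148440

recognized (one wheel, involute flank): single-mesh tooth geometry, m = 4.730, N = 55
pitch radius r_p = m·N/2 = 4.730·55/2 = 130.075000
base radius r_b = r_p·cos α = 130.075000·cos 20.378° = 121.934355
roll angle φ = 30.826° = 0.53801520 rad
x = r_b·(cos φ + φ·sin φ) = 138.325256
y = r_b·(sin φ − φ·cos φ) = 6.148440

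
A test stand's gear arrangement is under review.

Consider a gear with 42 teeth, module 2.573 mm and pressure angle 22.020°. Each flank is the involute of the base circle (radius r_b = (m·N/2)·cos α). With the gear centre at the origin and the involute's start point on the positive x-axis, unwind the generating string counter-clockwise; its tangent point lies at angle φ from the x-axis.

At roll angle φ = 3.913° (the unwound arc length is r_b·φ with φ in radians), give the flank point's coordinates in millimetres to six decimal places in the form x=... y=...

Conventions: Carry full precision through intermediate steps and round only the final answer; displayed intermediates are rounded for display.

topology: single-mesh involute geometry — m = 2.573, N = 42
pitch radius r_p = m·N/2 = 2.573·42/2 = 54.033000
base radius r_b = r_p·cos α = 54.033000·cos 22.020° = 50.091457
roll angle φ = 3.913° = 0.06829473 rad
x = r_b·(cos φ + φ·sin φ) = 50.208138
y = r_b·(sin φ − φ·cos φ) = 0.005316

x=50.208138 y=0.005316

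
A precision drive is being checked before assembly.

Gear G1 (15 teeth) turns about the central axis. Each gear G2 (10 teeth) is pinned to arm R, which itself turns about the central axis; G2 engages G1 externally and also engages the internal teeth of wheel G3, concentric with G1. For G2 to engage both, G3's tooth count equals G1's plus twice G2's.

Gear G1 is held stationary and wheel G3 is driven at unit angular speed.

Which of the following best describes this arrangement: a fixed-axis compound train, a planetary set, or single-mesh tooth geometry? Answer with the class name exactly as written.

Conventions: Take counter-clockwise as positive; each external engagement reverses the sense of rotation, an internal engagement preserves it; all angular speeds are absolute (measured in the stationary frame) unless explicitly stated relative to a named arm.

planetary set (15T centre, 10T on arm, 35T internal) — Willis relation
classification: planetary set

planetary set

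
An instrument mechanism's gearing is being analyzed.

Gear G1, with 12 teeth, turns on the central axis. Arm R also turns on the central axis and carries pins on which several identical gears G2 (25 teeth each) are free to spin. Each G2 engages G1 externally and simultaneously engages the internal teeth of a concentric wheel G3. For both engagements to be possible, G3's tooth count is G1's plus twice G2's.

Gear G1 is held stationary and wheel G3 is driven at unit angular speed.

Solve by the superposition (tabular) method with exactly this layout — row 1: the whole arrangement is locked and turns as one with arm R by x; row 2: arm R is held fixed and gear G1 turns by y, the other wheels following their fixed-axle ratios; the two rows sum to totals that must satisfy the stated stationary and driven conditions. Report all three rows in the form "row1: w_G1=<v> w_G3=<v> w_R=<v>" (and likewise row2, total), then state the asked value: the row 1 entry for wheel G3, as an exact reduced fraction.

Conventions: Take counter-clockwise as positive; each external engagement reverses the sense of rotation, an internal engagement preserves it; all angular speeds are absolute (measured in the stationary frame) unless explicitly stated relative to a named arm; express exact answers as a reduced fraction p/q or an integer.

row1: w_G1=31/37 w_G3=31/37 w_R=31/37
row2: w_G1=-31/37 w_G3=6/37 w_R=0
total: w_G1=0 w_G3=1 w_R=31/37
asked value: 31/37

topology: planetary set — G1 12T / G2 25T / G3 62T, arm = carrier (Willis)
row 1 — lock + rotate with arm: ω_sun = ω_ring = ω_arm = x
superposition row 2 [arm held]: sun y, ring −(12/62)·y, arm 0
boundary: total ω_sun = x + y = 0 and total ω_ring = x − (12/62)·y = 1  ⇒  y = -31/37, x = 31/37
row 2 ring = −(12/62)·(-31/37) = 6/37
totals (row 1 + row 2): sun 31/37 + (-31/37) = 0, ring 31/37 + 6/37 = 1, arm 31/37 + 0 = 31/37
asked cell (row1, ring) = 31/37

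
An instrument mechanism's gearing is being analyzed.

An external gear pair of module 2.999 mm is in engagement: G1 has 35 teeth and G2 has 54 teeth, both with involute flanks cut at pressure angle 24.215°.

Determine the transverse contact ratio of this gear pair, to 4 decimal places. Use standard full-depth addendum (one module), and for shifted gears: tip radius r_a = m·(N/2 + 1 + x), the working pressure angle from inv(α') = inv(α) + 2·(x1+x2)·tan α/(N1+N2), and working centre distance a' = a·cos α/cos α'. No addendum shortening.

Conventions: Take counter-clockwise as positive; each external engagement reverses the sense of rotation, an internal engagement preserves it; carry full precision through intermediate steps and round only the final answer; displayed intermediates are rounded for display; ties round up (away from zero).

1.5466

class = single-mesh tooth geometry [involute pair 35T × 54T, m = 2.999]
base radii: r_b1 = 47.864710, r_b2 = 73.848410
tip radii: r_a1 = 55.481500, r_a2 = 83.972000
no profile shift: α' = α, a' = a
action lengths: √(r_a1²−r_b1²) = 28.056485, √(r_a2²−r_b2²) = 39.971354
base pitch p_b = π·m·cos α = 8.592653
CR = (28.056485 + 39.971354 − 133.455500·sin 24.21500°)/8.592653 = 1.546611
contact ratio ≈ 1.5466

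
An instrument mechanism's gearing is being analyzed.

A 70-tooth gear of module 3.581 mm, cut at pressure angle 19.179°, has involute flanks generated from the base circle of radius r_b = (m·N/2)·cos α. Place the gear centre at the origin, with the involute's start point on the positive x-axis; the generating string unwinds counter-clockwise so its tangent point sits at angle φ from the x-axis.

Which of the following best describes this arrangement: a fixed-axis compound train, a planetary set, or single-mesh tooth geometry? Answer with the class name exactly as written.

single-mesh tooth geometry

class = single-mesh tooth geometry [base-circle involute, m = 3.581, 70T]
classification: single-mesh tooth geometry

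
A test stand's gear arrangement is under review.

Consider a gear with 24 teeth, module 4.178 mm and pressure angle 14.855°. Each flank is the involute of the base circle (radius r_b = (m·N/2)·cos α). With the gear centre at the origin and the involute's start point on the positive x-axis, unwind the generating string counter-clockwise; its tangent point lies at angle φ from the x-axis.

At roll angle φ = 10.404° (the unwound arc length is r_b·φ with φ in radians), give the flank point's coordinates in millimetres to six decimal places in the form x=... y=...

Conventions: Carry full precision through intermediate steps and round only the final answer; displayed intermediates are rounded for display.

single-mesh involute tooth geometry (24T wheel at module 4.178)
pitch radius r_p = m·N/2 = 4.178·24/2 = 50.136000
base radius r_b = r_p·cos α = 50.136000·cos 14.855° = 48.460341
roll angle φ = 10.404° = 0.18158406 rad
x = r_b·(cos φ + φ·sin φ) = 49.252703
y = r_b·(sin φ − φ·cos φ) = 0.096397

x=49.252703 y=0.096397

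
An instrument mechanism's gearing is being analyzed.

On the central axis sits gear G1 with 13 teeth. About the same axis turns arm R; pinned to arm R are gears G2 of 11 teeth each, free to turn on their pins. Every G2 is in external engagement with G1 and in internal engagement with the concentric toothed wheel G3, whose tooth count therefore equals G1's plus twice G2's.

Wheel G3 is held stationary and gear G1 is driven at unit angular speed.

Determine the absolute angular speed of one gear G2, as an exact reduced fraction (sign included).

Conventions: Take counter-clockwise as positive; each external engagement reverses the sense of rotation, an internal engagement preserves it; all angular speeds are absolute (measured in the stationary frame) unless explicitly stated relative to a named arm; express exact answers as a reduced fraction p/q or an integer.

topology: planetary set — G1 13T / G2 11T / G3 35T, arm = carrier (Willis)
ring teeth: 13 + 2·11 = 35
13(ω_sun−ω_arm) = −35(ω_ring−ω_arm),  ω_ring = 0, ω_sun = 1
13(1−ω_arm) = −35(0−ω_arm)  ⇒  48·ω_arm = 13  ⇒  ω_arm = 13/48
sun–planet mesh: 13·(1−13/48) = −11·(ω_p−ω_arm)  ⇒  ω_p−ω_arm = -455/528
ω_p = 13/48 − 455/528 = -13/22
exact speed ratio = -13/22

-13/22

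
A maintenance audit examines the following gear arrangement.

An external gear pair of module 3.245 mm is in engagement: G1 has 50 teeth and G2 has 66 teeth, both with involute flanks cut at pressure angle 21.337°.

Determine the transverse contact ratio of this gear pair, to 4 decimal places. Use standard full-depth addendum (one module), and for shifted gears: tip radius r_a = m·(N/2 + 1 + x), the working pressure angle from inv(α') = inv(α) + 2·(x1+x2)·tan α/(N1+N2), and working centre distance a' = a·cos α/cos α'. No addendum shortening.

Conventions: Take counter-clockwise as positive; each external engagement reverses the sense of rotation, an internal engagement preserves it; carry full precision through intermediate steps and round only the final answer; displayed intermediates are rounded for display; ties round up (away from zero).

class = single-mesh tooth geometry [involute pair 50T × 66T, m = 3.245]
base radii: r_b1 = 75.564405, r_b2 = 99.745015
tip radii: r_a1 = 84.370000, r_a2 = 110.330000
no profile shift: α' = α, a' = a
action lengths: √(r_a1²−r_b1²) = 37.527558, √(r_a2²−r_b2²) = 47.155498
base pitch p_b = π·m·cos α = 9.495703
CR = (37.527558 + 47.155498 − 188.210000·sin 21.33700°)/9.495703 = 1.706279
contact ratio ≈ 1.7063

1.7063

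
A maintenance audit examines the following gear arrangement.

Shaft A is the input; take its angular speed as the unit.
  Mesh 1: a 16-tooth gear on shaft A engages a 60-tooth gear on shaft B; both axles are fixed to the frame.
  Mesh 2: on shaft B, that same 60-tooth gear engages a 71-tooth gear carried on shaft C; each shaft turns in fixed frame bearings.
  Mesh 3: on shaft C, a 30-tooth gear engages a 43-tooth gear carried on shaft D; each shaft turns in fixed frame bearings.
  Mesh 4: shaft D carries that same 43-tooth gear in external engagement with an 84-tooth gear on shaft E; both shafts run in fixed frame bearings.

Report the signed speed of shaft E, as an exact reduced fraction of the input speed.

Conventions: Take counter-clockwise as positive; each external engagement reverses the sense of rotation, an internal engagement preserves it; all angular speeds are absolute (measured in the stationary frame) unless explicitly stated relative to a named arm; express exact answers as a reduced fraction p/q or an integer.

4-mesh fixed-axis compound train (all bearings frame-fixed)
mesh 1 [16T→60T]: |ω|/ω_in = 1×16/60 = 4/15, sense flips to −
mesh 2 [60T→71T]: |ω|/ω_in = (4/15)×60/71 = 16/71, sense flips to +
mesh 3 [30T→43T]: |ω|/ω_in = (16/71)×30/43 = 480/3053, sense flips to −
mesh 4 [43T→84T]: |ω|/ω_in = (480/3053)×43/84 = 40/497, sense flips to +
signed output speed (× input speed) = 40/497

40/497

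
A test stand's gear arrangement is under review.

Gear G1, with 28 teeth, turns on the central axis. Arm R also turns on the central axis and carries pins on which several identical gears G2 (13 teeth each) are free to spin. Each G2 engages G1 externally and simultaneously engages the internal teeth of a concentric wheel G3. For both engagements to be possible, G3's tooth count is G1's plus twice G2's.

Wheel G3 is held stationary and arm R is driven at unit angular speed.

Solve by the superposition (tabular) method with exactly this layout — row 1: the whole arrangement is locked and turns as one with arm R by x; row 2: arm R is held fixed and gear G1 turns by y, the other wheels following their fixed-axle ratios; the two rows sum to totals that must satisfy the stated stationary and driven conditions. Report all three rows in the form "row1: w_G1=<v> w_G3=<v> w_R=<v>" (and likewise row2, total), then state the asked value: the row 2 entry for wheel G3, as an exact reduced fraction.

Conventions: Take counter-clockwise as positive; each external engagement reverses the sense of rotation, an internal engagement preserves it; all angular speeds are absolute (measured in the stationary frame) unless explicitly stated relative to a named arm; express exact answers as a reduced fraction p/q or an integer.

row1: w_G1=1 w_G3=1 w_R=1
row2: w_G1=27/14 w_G3=-1 w_R=0
total: w_G1=41/14 w_G3=0 w_R=1
asked value: -1

recognized (axles ride arm R): planetary set, 28/13/54 teeth
row 1 (train locked, turned with arm): all members turn x
row 2: sun turns y, ring = −(28/54)·y, arm 0
boundary: total ω_ring = x − (28/54)·y = 0 and total ω_arm = x = 1  ⇒  y = 27/14, x = 1
row 2 ring = −(28/54)·27/14 = -1
totals (row 1 + row 2): sun 1 + 27/14 = 41/14, ring 1 + (-1) = 0, arm 1 + 0 = 1
asked cell (row2, ring) = -1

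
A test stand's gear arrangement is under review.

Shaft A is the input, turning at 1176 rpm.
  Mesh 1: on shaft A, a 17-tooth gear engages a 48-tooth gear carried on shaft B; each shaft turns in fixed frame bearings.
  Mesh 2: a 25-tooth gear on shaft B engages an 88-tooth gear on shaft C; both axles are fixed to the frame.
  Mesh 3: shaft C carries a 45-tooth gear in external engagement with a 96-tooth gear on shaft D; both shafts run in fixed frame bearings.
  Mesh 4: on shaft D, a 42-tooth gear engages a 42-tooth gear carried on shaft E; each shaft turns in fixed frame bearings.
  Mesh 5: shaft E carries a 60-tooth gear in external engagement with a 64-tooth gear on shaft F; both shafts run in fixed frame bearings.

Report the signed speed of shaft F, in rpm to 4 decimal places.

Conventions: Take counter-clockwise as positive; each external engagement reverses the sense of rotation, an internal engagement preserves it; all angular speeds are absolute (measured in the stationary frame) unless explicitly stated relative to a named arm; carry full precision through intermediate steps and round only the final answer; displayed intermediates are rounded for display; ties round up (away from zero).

class = fixed-axis compound train [5 meshes; 5 ratios multiply, 5 sense flips]
mesh 1 [17T→48T]: ω = 1176.0000×17/48 = 416.5000 rpm, sense flips to −
mesh 2 [25T→88T]: ω = 416.5000×25/88 = 118.3239 rpm, sense flips to +
mesh 3 [45T→96T]: ω = 118.3239×45/96 = 55.4643 rpm, sense flips to −
mesh 4 [42T→42T]: ω = 55.4643×42/42 = 55.4643 rpm, sense flips to +
mesh 5 [60T→64T]: ω = 55.4643×60/64 = 51.9978 rpm, sense flips to −
signed output speed = -51.9978 rpm

-51.9978 rpm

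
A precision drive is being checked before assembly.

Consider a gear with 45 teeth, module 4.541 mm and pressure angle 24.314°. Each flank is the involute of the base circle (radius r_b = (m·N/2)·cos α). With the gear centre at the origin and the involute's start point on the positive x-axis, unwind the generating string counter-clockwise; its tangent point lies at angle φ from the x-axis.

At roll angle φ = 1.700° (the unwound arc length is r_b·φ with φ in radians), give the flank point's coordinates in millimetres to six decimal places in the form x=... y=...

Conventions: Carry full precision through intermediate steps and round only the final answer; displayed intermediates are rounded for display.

x=93.151050 y=0.000811

recognized (one wheel, involute flank): single-mesh tooth geometry, m = 4.541, N = 45
pitch radius r_p = m·N/2 = 4.541·45/2 = 102.172500
base radius r_b = r_p·cos α = 102.172500·cos 24.314° = 93.110075
roll angle φ = 1.700° = 0.02967060 rad
x = r_b·(cos φ + φ·sin φ) = 93.151050
y = r_b·(sin φ − φ·cos φ) = 0.000811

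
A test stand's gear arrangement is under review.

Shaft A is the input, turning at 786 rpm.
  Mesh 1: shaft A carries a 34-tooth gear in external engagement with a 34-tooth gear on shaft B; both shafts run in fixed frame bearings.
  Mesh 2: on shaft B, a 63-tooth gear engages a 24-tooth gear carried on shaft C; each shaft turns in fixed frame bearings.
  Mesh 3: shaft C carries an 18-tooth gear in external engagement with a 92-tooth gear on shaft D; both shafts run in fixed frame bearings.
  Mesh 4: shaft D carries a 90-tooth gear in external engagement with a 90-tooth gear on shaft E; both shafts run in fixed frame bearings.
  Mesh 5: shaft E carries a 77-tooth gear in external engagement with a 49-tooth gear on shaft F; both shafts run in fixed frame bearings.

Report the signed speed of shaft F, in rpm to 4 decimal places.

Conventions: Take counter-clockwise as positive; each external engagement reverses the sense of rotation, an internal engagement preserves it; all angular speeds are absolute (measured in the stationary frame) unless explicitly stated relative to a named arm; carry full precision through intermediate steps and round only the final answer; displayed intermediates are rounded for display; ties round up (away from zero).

class = fixed-axis compound train [5 meshes; 5 ratios multiply, 5 sense flips]
mesh 1 [34T→34T]: ω = 786.0000×34/34 = 786.0000 rpm, sense flips to −
mesh 2 [63T→24T]: ω = 786.0000×63/24 = 2063.2500 rpm, sense flips to +
mesh 3 [18T→92T]: ω = 2063.2500×18/92 = 403.6793 rpm, sense flips to −
mesh 4 [90T→90T]: ω = 403.6793×90/90 = 403.6793 rpm, sense flips to +
mesh 5 [77T→49T]: ω = 403.6793×77/49 = 634.3533 rpm, sense flips to −
signed output speed = -634.3533 rpm

-634.3533 rpm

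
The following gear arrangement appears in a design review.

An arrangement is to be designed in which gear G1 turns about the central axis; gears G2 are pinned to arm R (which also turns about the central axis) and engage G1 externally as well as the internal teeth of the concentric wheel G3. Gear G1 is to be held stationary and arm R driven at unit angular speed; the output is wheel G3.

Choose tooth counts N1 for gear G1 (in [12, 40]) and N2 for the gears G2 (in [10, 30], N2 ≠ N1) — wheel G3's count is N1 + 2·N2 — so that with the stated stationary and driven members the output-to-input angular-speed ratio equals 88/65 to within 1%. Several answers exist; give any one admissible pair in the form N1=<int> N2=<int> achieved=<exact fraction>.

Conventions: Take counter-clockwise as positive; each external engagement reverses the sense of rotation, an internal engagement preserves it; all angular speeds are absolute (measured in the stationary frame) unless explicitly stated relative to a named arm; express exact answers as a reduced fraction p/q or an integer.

N1=23 N2=21 achieved=88/65

topology: planetary set — design target 88/65, arm = carrier (Willis)
Willis with ω_sun = 0: ω_ring/ω_arm = (N1+N3)/N3; set equal to 88/65  ⇒  N3/N1 = 1/(88/65 − 1) = 65/23
N3 = N1 + 2·N2  ⇒  N2/N1 = (N3/N1 − 1)/2 = (65/23 − 1)/2 = 21/23
smallest multiple with N1 ≥ 12 and N2 ≥ 10: k = 1  ⇒  N1 = 1·23 = 23, N2 = 1·21 = 21 (N1 ≤ 40, N2 ≤ 30, N2 ≠ N1 ✓), N3 = 23 + 2·21 = 65
check: (N1+N3)/N3 with N1 = 23, N3 = 65 gives 88/65; |achieved − target| = 0 ≤ 22/1625 ✓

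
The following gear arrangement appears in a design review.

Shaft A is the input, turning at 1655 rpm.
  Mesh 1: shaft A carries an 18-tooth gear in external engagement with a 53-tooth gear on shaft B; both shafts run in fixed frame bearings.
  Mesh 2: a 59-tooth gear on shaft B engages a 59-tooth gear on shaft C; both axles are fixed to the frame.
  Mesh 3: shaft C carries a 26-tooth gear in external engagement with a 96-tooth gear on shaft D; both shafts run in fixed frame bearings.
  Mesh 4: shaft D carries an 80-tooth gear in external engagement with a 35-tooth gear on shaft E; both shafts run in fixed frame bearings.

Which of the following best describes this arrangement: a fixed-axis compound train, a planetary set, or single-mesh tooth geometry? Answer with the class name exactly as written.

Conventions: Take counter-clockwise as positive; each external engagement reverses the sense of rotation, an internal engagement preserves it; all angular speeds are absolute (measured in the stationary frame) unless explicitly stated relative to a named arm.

recognized (5 fixed axles, 4 meshes): fixed-axis compound train
classification: fixed-axis compound train

fixed-axis compound train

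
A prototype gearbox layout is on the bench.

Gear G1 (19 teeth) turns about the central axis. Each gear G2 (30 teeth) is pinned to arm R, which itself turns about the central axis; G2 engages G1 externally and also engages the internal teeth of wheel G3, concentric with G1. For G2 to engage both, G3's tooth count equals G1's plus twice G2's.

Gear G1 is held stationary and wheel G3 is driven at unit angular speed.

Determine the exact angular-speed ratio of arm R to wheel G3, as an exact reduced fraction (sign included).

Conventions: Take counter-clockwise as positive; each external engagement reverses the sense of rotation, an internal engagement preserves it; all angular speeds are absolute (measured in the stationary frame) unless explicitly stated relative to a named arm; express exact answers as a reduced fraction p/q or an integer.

79/98

class = planetary set [G3 = 19+2·30 = 79; Willis about the carrier]
ring teeth: 19 + 2·30 = 79
19(ω_sun−ω_arm) = −79(ω_ring−ω_arm),  ω_sun = 0, ω_ring = 1
19(0−ω_arm) = −79(1−ω_arm)  ⇒  98·ω_arm = 79  ⇒  ω_arm = 79/98
ω_out/ω_in = 79/98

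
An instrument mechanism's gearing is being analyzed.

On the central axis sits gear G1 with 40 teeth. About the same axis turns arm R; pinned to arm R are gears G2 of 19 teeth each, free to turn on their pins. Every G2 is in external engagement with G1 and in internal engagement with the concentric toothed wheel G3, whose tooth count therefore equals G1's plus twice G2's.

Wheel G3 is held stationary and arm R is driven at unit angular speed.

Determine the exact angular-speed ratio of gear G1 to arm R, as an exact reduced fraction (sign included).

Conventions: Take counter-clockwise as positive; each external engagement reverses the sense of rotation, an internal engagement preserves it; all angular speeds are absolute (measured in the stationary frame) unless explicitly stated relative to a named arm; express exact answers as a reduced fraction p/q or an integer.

class = planetary set [G3 = 40+2·19 = 78; Willis about the carrier]
ring teeth: 40 + 2·19 = 78
40(ω_sun−ω_arm) = −78(ω_ring−ω_arm),  ω_ring = 0, ω_arm = 1
ω_sun = 1 − (78/40)(0−1) = 59/20
ω_out/ω_in = 59/20

59/20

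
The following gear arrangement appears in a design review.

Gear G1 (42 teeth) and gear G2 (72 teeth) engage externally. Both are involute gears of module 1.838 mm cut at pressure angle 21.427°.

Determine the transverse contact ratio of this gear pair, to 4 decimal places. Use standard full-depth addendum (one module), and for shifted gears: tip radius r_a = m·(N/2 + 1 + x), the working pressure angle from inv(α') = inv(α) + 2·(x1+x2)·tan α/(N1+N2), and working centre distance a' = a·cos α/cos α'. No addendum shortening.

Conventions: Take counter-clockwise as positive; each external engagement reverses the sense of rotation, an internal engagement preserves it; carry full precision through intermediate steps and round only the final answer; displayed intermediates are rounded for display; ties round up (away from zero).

1.6934

class = single-mesh tooth geometry [involute pair 42T × 72T, m = 1.838]
base radii: r_b1 = 35.930252, r_b2 = 61.594717
tip radii: r_a1 = 40.436000, r_a2 = 68.006000
no profile shift: α' = α, a' = a
action lengths: √(r_a1²−r_b1²) = 18.549585, √(r_a2²−r_b2²) = 28.825455
base pitch p_b = π·m·cos α = 5.375153
CR = (18.549585 + 28.825455 − 104.766000·sin 21.42700°)/5.375153 = 1.693421
contact ratio ≈ 1.6934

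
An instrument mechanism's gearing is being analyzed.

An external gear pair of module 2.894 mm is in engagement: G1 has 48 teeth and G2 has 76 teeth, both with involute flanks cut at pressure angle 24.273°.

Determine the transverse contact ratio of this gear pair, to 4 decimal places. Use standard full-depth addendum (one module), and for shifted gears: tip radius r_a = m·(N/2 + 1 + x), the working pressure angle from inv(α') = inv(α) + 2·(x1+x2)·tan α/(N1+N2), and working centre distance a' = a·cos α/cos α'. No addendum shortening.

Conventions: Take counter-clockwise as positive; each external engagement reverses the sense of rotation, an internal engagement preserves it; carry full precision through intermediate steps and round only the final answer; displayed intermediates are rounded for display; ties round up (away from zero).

1.5807

class = single-mesh tooth geometry [involute pair 48T × 76T, m = 2.894]
base radii: r_b1 = 63.315888, r_b2 = 100.250156
tip radii: r_a1 = 72.350000, r_a2 = 112.866000
no profile shift: α' = α, a' = a
action lengths: √(r_a1²−r_b1²) = 35.008868, √(r_a2²−r_b2²) = 51.852099
base pitch p_b = π·m·cos α = 8.288030
CR = (35.008868 + 51.852099 − 179.428000·sin 24.27300°)/8.288030 = 1.580694
contact ratio ≈ 1.5807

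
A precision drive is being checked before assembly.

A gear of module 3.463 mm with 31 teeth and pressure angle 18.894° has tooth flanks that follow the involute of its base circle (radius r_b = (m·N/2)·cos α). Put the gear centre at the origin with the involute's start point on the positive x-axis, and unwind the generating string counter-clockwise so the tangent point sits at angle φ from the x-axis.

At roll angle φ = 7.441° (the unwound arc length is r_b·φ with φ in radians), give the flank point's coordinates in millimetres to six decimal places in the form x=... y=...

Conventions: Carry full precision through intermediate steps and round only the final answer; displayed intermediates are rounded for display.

class = single-mesh tooth geometry [base-circle involute, m = 3.463, 31T]
pitch radius r_p = m·N/2 = 3.463·31/2 = 53.676500
base radius r_b = r_p·cos α = 53.676500·cos 18.894° = 50.784371
roll angle φ = 7.441° = 0.12986995 rad
x = r_b·(cos φ + φ·sin φ) = 51.210837
y = r_b·(sin φ − φ·cos φ) = 0.037017

x=51.210837 y=0.037017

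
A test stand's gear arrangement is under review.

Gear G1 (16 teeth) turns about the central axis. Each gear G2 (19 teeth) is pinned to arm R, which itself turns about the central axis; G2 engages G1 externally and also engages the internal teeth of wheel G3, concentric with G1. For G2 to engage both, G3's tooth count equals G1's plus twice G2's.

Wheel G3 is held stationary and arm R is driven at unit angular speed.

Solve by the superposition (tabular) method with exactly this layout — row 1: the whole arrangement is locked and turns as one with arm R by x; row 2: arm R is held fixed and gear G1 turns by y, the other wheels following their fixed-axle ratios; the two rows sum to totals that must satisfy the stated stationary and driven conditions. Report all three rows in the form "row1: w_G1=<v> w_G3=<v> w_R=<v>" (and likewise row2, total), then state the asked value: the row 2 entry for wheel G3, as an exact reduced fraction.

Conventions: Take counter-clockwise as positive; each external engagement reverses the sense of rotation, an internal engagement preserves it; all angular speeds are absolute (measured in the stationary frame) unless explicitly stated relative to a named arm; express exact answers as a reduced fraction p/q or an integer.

topology: planetary set — G1 16T / G2 19T / G3 54T, arm = carrier (Willis)
row 1 (train locked, turned with arm): all members turn x
superposition row 2 [arm held]: sun y, ring −(16/54)·y, arm 0
boundary: total ω_ring = x − (16/54)·y = 0 and total ω_arm = x = 1  ⇒  y = 27/8, x = 1
row 2 ring = −(16/54)·27/8 = -1
totals (row 1 + row 2): sun 1 + 27/8 = 35/8, ring 1 + (-1) = 0, arm 1 + 0 = 1
asked cell (row2, ring) = -1

row1: w_G1=1 w_G3=1 w_R=1
row2: w_G1=27/8 w_G3=-1 w_R=0
total: w_G1=35/8 w_G3=0 w_R=1
asked value: -1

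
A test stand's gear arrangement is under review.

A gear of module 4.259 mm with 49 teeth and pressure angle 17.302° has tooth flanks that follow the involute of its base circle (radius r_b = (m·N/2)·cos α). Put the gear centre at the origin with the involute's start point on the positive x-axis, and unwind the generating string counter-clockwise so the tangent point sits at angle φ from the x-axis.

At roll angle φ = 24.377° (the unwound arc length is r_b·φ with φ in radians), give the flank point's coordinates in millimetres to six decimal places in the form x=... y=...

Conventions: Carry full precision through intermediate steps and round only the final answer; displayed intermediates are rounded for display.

x=108.236679 y=2.511501

topology: single-mesh involute geometry — m = 4.259, N = 49
pitch radius r_p = m·N/2 = 4.259·49/2 = 104.345500
base radius r_b = r_p·cos α = 104.345500·cos 17.302° = 99.623910
roll angle φ = 24.377° = 0.42545891 rad
x = r_b·(cos φ + φ·sin φ) = 108.236679
y = r_b·(sin φ − φ·cos φ) = 2.511501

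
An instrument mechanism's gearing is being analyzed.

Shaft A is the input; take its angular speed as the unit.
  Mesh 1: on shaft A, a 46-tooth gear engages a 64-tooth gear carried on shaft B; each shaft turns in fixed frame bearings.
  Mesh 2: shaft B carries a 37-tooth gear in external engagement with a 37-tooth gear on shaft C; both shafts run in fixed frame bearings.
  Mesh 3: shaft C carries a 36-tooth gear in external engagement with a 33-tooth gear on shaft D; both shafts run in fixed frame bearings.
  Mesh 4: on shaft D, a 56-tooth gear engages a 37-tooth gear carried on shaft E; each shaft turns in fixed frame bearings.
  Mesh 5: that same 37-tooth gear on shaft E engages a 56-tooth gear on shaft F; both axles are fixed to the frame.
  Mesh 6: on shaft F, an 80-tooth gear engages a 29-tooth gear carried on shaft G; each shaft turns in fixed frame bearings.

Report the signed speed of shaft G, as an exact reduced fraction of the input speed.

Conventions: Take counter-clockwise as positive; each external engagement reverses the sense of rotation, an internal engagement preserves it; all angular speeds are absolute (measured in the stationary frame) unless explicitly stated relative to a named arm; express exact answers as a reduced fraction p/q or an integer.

690/319

6-mesh fixed-axis compound train (all bearings frame-fixed)
mesh 1 [46T→64T]: |ω|/ω_in = 1×46/64 = 23/32, sense flips to −
mesh 2 [37T→37T]: |ω|/ω_in = (23/32)×37/37 = 23/32, sense flips to +
mesh 3 [36T→33T]: |ω|/ω_in = (23/32)×36/33 = 69/88, sense flips to −
mesh 4 [56T→37T]: |ω|/ω_in = (69/88)×56/37 = 483/407, sense flips to +
mesh 5 [37T→56T]: |ω|/ω_in = (483/407)×37/56 = 69/88, sense flips to −
mesh 6 [80T→29T]: |ω|/ω_in = (69/88)×80/29 = 690/319, sense flips to +
signed output speed (× input speed) = 690/319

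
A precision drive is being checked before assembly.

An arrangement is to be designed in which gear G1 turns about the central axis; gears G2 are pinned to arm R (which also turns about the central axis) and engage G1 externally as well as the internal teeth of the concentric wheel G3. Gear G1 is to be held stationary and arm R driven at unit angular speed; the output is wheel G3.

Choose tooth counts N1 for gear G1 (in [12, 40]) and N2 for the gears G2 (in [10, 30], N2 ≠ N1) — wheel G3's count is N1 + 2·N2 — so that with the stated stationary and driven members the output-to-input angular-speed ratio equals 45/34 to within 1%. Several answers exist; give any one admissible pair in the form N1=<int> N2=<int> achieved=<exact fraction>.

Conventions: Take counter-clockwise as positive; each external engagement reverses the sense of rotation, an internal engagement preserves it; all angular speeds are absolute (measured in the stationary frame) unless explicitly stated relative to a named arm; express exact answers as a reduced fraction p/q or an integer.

planetary set to be sized for 45/34 (Willis relation)
Willis with ω_sun = 0: ω_ring/ω_arm = (N1+N3)/N3; set equal to 45/34  ⇒  N3/N1 = 1/(45/34 − 1) = 34/11
N3 = N1 + 2·N2  ⇒  N2/N1 = (N3/N1 − 1)/2 = (34/11 − 1)/2 = 23/22
smallest multiple with N1 ≥ 12 and N2 ≥ 10: k = 1  ⇒  N1 = 1·22 = 22, N2 = 1·23 = 23 (N1 ≤ 40, N2 ≤ 30, N2 ≠ N1 ✓), N3 = 22 + 2·23 = 68
check: (N1+N3)/N3 with N1 = 22, N3 = 68 gives 45/34; |achieved − target| = 0 ≤ 9/680 ✓

N1=22 N2=23 achieved=45/34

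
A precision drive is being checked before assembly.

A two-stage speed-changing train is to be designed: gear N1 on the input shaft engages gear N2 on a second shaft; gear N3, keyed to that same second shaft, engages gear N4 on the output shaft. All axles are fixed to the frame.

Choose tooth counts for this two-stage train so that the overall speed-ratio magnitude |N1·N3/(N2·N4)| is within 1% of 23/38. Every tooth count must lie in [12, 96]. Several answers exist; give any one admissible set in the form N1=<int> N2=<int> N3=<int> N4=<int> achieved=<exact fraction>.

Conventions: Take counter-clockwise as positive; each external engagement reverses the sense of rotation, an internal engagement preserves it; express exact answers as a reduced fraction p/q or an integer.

class = fixed-axis compound train [2-stage, 23/38 wanted]
target = 23/38 in lowest terms: an exact hit needs N1·N3 = k·23 and N2·N4 = k·38 for one integer k, every count in [12, 96]; additionally prefer no 1:1 stage (N1 ≠ N2, N3 ≠ N4)
k = 1…11: no 1:1-free in-range split of k·23 and k·38 into factor pairs; take k = 12
k = 12: N1·N3 = 276 = 12·23, N2·N4 = 456 = 38·12
achieved = 12·23/(38·12) = 23/38; |achieved − target| = 0 ≤ 23/3800 ✓

N1=12 N2=38 N3=23 N4=12 achieved=23/38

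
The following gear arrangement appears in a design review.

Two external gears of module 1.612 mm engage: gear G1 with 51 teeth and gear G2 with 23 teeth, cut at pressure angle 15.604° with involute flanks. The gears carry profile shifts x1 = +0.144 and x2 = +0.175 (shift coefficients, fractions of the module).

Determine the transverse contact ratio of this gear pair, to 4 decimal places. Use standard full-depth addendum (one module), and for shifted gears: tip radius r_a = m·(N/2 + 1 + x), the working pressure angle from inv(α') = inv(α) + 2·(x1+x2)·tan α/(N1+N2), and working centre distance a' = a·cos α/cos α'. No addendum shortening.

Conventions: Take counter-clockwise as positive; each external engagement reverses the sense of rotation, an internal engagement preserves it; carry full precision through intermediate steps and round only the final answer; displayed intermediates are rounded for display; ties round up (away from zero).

recognized (one external pair, fixed centres): single-mesh tooth geometry, m = 1.612, N1 = 51, N2 = 23
base radii: r_b1 = 39.590989, r_b2 = 17.854760
tip radii: r_a1 = 42.950128, r_a2 = 20.432100
inv(α') = inv(15.604°) + 2·(+0.144+0.175)·tan α/(51+23) = 0.00934695  ⇒  α' = 17.19514°
a' = a·cos α / cos α' = 59.6440·cos 15.604°/cos 17.19514° = 60.133508
action lengths: √(r_a1²−r_b1²) = 16.651340, √(r_a2²−r_b2²) = 9.933694
base pitch p_b = π·m·cos α = 4.877598
CR = (16.651340 + 9.933694 − 60.133508·sin 17.19514°)/4.877598 = 1.805796
contact ratio ≈ 1.8058

1.8058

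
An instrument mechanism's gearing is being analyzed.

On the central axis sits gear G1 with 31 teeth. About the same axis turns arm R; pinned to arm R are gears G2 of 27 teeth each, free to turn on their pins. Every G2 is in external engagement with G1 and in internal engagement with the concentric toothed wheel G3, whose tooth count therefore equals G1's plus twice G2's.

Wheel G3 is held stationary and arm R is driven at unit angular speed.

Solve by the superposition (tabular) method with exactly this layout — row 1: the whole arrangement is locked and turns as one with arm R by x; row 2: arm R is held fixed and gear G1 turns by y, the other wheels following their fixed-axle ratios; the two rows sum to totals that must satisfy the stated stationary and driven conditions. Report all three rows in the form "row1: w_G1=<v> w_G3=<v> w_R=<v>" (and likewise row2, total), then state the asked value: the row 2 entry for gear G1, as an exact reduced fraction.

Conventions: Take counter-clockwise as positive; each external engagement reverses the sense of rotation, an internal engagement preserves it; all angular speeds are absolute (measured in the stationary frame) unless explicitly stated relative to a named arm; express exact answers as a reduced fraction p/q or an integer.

row1: w_G1=1 w_G3=1 w_R=1
row2: w_G1=85/31 w_G3=-1 w_R=0
total: w_G1=116/31 w_G3=0 w_R=1
asked value: 85/31

topology: planetary set — G1 31T / G2 27T / G3 85T, arm = carrier (Willis)
superposition row 1 [locked train]: every member turns x
superposition row 2 [arm held]: sun y, ring −(31/85)·y, arm 0
boundary: total ω_ring = x − (31/85)·y = 0 and total ω_arm = x = 1  ⇒  y = 85/31, x = 1
row 2 ring = −(31/85)·85/31 = -1
totals (row 1 + row 2): sun 1 + 85/31 = 116/31, ring 1 + (-1) = 0, arm 1 + 0 = 1
asked cell (row2, sun) = 85/31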